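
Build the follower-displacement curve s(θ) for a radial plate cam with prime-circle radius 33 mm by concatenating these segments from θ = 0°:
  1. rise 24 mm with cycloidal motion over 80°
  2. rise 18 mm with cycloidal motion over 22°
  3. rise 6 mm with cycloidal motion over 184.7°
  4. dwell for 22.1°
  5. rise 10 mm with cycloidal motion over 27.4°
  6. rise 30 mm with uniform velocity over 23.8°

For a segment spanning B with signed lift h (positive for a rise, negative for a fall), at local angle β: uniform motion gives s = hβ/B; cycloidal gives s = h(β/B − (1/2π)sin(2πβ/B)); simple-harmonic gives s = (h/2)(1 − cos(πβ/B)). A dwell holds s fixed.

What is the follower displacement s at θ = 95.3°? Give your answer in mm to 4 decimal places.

seg 1 [0°–80°] cycloidal, h=24: full span → s += 24 → s = 24.0000
seg 2 [80°–102°] cycloidal, h=18: θ=95.3° here. β=15.3, B=22. 18·(0.6955 − sin(2π·0.6955)/(2π)) = 15.2164 → s = 39.2164

39.2164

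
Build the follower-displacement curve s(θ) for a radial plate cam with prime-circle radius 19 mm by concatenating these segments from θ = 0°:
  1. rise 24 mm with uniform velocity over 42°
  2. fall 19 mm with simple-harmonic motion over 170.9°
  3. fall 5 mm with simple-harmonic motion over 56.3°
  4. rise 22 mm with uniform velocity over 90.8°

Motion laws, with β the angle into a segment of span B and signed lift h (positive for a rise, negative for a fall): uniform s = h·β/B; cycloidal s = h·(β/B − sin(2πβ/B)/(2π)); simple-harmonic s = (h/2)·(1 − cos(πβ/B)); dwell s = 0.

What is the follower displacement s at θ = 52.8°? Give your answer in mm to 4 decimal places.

seg 1 [0°–42°] uniform, h=24: full span → s += 24 → s = 24.0000
seg 2 [42°–212.9°] simple-harmonic, h=-19: θ=52.8° here. β=10.8, B=170.9. -19/2·(1 − cos(π·0.0632)) = -0.1866 → s = 23.8134

23.8134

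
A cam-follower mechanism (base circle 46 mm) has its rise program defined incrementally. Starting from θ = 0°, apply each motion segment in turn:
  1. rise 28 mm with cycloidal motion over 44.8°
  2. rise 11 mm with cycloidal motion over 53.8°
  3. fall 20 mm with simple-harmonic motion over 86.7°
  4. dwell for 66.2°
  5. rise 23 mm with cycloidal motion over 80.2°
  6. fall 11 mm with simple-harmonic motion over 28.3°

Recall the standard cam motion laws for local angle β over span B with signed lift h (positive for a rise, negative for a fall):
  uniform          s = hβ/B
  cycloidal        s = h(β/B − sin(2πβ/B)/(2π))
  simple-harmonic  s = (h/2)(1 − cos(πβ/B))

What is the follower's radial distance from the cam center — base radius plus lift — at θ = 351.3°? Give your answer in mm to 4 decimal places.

seg 1 [0°–44.8°] cycloidal, h=28: full span → s += 28 → s = 28.0000
seg 2 [44.8°–98.6°] cycloidal, h=11: full span → s += 11 → s = 39.0000
seg 3 [98.6°–185.3°] simple-harmonic, h=-20: full span → s += -20 → s = 19.0000
seg 4 [185.3°–251.5°] dwell: s stays 19.0000
seg 5 [251.5°–331.7°] cycloidal, h=23: full span → s += 23 → s = 42.0000
seg 6 [331.7°–360°] simple-harmonic, h=-11: θ=351.3° here. β=19.6, B=28.3. -11/2·(1 − cos(π·0.6926)) = -8.6282 → s = 33.3718
radial distance = base radius + s = 46 + 33.3718 = 79.3718

79.3718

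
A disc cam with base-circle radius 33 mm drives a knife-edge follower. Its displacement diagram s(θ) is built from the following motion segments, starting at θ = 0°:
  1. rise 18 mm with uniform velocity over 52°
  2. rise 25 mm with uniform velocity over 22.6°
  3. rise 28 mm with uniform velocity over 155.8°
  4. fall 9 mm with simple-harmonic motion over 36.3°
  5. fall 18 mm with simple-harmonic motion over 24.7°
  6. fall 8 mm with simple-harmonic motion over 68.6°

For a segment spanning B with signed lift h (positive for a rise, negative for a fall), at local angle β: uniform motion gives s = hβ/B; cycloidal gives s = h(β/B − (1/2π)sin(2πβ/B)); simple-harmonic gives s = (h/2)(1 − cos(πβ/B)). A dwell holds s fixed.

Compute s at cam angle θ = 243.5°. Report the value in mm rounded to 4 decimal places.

seg 1 [0°–52°] uniform, h=18: full span → s += 18 → s = 18.0000
seg 2 [52°–74.6°] uniform, h=25: full span → s += 25 → s = 43.0000
seg 3 [74.6°–230.4°] uniform, h=28: full span → s += 28 → s = 71.0000
seg 4 [230.4°–266.7°] simple-harmonic, h=-9: θ=243.5° here. β=13.1, B=36.3. -9/2·(1 − cos(π·0.3609)) = -2.5953 → s = 68.4047

68.4047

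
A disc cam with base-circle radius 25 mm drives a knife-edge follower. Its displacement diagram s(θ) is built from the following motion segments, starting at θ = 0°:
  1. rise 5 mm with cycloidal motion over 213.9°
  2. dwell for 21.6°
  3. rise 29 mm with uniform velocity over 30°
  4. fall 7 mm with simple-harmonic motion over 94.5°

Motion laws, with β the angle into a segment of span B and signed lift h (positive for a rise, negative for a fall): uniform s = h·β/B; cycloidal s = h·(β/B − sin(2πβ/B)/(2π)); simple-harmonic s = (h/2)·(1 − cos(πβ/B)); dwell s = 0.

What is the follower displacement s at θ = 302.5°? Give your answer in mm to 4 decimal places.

seg 1 [0°–213.9°] cycloidal, h=5: full span → s += 5 → s = 5.0000
seg 2 [213.9°–235.5°] dwell: s stays 5.0000
seg 3 [235.5°–265.5°] uniform, h=29: full span → s += 29 → s = 34.0000
seg 4 [265.5°–360°] simple-harmonic, h=-7: θ=302.5° here. β=37, B=94.5. -7/2·(1 − cos(π·0.3915)) = -2.3303 → s = 31.6697

31.6697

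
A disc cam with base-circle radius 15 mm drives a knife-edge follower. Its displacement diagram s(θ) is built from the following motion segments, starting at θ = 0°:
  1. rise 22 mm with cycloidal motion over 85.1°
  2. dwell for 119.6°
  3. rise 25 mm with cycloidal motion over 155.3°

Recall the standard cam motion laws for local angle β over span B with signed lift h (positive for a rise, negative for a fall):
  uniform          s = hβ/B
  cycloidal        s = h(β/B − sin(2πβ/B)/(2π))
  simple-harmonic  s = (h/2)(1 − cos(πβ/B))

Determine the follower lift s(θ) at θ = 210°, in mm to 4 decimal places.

seg 1 [0°–85.1°] cycloidal, h=22: full span → s += 22 → s = 22.0000
seg 2 [85.1°–204.7°] dwell: s stays 22.0000
seg 3 [204.7°–360°] cycloidal, h=25: θ=210° here. β=5.3, B=155.3. 25·(0.0341 − sin(2π·0.0341)/(2π)) = 0.0065 → s = 22.0065

22.0065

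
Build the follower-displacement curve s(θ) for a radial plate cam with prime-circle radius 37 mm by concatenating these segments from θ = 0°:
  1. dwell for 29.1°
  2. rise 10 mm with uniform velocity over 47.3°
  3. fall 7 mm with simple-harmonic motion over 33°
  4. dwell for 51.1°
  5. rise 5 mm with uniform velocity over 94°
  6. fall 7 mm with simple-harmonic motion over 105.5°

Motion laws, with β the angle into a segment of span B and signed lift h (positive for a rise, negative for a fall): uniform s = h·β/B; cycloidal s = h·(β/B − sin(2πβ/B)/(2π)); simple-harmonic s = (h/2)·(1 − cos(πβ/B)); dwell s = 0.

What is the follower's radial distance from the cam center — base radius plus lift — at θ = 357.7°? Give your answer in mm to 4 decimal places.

seg 1 [0°–29.1°] dwell: s stays 0.0000
seg 2 [29.1°–76.4°] uniform, h=10: full span → s += 10 → s = 10.0000
seg 3 [76.4°–109.4°] simple-harmonic, h=-7: full span → s += -7 → s = 3.0000
seg 4 [109.4°–160.5°] dwell: s stays 3.0000
seg 5 [160.5°–254.5°] uniform, h=5: full span → s += 5 → s = 8.0000
seg 6 [254.5°–360°] simple-harmonic, h=-7: θ=357.7° here. β=103.2, B=105.5. -7/2·(1 − cos(π·0.9782)) = -6.9918 → s = 1.0082
radial distance = base radius + s = 37 + 1.0082 = 38.0082

38.0082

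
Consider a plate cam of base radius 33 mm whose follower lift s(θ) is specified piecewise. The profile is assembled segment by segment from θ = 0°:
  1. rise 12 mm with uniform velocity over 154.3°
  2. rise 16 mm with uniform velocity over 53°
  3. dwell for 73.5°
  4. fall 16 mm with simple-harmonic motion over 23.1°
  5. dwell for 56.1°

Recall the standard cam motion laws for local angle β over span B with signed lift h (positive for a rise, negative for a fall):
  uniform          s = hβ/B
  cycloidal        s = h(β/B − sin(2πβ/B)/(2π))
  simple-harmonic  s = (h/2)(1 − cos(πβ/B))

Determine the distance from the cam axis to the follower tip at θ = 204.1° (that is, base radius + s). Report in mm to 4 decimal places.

seg 1 [0°–154.3°] uniform, h=12: full span → s += 12 → s = 12.0000
seg 2 [154.3°–207.3°] uniform, h=16: θ=204.1° here. β=49.8, B=53. 16·49.8/53 = 15.0340 → s = 27.0340
radial distance = base radius + s = 33 + 27.0340 = 60.0340

60.0340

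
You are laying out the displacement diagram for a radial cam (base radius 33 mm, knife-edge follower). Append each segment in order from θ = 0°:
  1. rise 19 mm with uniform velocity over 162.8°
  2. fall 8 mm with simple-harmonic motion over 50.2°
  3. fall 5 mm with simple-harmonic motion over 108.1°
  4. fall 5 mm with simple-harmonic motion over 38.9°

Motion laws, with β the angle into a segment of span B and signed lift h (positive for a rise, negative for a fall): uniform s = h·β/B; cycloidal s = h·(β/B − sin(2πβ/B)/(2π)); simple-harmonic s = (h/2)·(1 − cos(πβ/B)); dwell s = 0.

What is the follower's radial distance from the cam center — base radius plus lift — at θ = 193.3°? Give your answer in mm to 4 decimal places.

seg 1 [0°–162.8°] uniform, h=19: full span → s += 19 → s = 19.0000
seg 2 [162.8°–213°] simple-harmonic, h=-8: θ=193.3° here. β=30.5, B=50.2. -8/2·(1 − cos(π·0.6076)) = -5.3262 → s = 13.6738
radial distance = base radius + s = 33 + 13.6738 = 46.6738

46.6738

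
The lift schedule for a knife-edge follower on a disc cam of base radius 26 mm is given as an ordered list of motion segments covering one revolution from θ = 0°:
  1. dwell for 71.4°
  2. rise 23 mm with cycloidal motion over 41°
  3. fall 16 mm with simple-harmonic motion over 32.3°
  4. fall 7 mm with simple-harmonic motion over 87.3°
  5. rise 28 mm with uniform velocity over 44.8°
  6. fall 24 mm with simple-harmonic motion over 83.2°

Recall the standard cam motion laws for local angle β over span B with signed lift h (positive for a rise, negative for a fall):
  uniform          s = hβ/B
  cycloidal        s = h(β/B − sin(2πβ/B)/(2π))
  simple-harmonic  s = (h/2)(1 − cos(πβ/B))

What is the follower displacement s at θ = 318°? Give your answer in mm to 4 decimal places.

seg 1 [0°–71.4°] dwell: s stays 0.0000
seg 2 [71.4°–112.4°] cycloidal, h=23: full span → s += 23 → s = 23.0000
seg 3 [112.4°–144.7°] simple-harmonic, h=-16: full span → s += -16 → s = 7.0000
seg 4 [144.7°–232°] simple-harmonic, h=-7: full span → s += -7 → s = 0.0000
seg 5 [232°–276.8°] uniform, h=28: full span → s += 28 → s = 28.0000
seg 6 [276.8°–360°] simple-harmonic, h=-24: θ=318° here. β=41.2, B=83.2. -24/2·(1 − cos(π·0.4952)) = -11.8188 → s = 16.1812

16.1812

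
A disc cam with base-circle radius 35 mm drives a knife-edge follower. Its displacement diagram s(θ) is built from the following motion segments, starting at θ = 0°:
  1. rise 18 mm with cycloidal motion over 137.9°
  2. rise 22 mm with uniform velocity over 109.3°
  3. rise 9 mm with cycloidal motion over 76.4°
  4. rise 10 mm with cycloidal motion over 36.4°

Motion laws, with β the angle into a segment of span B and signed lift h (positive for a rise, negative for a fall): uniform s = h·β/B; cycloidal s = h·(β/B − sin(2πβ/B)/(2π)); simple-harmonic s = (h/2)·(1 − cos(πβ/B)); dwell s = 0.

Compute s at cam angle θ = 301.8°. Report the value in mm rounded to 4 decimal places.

seg 1 [0°–137.9°] cycloidal, h=18: full span → s += 18 → s = 18.0000
seg 2 [137.9°–247.2°] uniform, h=22: full span → s += 22 → s = 40.0000
seg 3 [247.2°–323.6°] cycloidal, h=9: θ=301.8° here. β=54.6, B=76.4. 9·(0.7147 − sin(2π·0.7147)/(2π)) = 7.8292 → s = 47.8292

47.8292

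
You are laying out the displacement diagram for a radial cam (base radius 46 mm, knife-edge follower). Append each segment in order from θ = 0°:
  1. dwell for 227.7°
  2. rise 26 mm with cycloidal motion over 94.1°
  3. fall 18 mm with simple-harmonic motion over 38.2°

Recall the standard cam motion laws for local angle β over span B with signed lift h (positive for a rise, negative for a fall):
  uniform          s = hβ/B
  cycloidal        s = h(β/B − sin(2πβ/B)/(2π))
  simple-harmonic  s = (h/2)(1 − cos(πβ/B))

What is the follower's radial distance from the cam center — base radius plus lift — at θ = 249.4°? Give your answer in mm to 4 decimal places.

seg 1 [0°–227.7°] dwell: s stays 0.0000
seg 2 [227.7°–321.8°] cycloidal, h=26: θ=249.4° here. β=21.7, B=94.1. 26·(0.2306 − sin(2π·0.2306)/(2π)) = 1.8884 → s = 1.8884
radial distance = base radius + s = 46 + 1.8884 = 47.8884

47.8884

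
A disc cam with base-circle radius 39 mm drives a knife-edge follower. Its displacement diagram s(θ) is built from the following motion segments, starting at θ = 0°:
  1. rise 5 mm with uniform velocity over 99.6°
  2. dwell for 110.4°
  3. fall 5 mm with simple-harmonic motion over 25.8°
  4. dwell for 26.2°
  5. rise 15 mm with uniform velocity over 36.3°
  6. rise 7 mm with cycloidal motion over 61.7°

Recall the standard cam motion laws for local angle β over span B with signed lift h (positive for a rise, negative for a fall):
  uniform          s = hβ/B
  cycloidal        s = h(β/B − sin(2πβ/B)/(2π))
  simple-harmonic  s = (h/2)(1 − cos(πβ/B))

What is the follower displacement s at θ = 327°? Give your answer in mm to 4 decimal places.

seg 1 [0°–99.6°] uniform, h=5: full span → s += 5 → s = 5.0000
seg 2 [99.6°–210°] dwell: s stays 5.0000
seg 3 [210°–235.8°] simple-harmonic, h=-5: full span → s += -5 → s = 0.0000
seg 4 [235.8°–262°] dwell: s stays 0.0000
seg 5 [262°–298.3°] uniform, h=15: full span → s += 15 → s = 15.0000
seg 6 [298.3°–360°] cycloidal, h=7: θ=327° here. β=28.7, B=61.7. 7·(0.4652 − sin(2π·0.4652)/(2π)) = 3.0141 → s = 18.0141

18.0141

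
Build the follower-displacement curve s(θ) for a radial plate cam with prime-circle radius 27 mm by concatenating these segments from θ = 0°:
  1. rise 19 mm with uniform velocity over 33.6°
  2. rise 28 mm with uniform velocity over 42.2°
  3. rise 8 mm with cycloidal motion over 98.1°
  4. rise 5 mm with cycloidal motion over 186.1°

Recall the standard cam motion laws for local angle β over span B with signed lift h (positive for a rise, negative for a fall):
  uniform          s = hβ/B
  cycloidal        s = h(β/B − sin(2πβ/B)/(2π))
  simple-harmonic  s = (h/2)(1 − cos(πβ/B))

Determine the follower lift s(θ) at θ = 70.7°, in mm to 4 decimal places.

seg 1 [0°–33.6°] uniform, h=19: full span → s += 19 → s = 19.0000
seg 2 [33.6°–75.8°] uniform, h=28: θ=70.7° here. β=37.1, B=42.2. 28·37.1/42.2 = 24.6161 → s = 43.6161

43.6161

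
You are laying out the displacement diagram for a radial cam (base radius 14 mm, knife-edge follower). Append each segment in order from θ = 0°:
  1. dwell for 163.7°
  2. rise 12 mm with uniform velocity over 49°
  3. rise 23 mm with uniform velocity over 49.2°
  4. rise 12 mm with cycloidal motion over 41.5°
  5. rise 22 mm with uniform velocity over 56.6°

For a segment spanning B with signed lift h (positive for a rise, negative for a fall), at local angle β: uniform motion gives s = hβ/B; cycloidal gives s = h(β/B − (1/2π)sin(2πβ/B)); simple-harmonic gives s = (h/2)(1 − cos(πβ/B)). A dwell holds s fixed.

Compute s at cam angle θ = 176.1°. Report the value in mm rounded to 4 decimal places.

seg 1 [0°–163.7°] dwell: s stays 0.0000
seg 2 [163.7°–212.7°] uniform, h=12: θ=176.1° here. β=12.4, B=49. 12·12.4/49 = 3.0367 → s = 3.0367

3.0367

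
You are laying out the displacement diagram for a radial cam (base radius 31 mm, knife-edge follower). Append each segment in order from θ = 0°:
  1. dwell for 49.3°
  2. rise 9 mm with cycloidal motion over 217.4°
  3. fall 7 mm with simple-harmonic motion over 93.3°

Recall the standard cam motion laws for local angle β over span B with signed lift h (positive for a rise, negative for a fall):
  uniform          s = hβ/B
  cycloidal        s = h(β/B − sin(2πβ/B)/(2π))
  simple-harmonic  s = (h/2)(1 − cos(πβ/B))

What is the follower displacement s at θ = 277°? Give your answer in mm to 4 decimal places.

seg 1 [0°–49.3°] dwell: s stays 0.0000
seg 2 [49.3°–266.7°] cycloidal, h=9: full span → s += 9 → s = 9.0000
seg 3 [266.7°–360°] simple-harmonic, h=-7: θ=277° here. β=10.3, B=93.3. -7/2·(1 − cos(π·0.1104)) = -0.2084 → s = 8.7916

8.7916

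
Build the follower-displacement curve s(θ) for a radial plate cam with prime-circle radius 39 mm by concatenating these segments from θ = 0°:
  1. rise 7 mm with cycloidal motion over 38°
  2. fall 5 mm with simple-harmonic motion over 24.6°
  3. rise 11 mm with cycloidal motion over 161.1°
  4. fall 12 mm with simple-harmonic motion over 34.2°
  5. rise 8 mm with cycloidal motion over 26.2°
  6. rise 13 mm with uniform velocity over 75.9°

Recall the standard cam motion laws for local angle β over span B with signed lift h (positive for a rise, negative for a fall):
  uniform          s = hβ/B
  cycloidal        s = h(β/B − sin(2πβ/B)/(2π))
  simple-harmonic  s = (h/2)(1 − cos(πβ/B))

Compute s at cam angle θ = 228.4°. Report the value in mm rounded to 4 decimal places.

seg 1 [0°–38°] cycloidal, h=7: full span → s += 7 → s = 7.0000
seg 2 [38°–62.6°] simple-harmonic, h=-5: full span → s += -5 → s = 2.0000
seg 3 [62.6°–223.7°] cycloidal, h=11: full span → s += 11 → s = 13.0000
seg 4 [223.7°–257.9°] simple-harmonic, h=-12: θ=228.4° here. β=4.7, B=34.2. -12/2·(1 − cos(π·0.1374)) = -0.5506 → s = 12.4494

12.4494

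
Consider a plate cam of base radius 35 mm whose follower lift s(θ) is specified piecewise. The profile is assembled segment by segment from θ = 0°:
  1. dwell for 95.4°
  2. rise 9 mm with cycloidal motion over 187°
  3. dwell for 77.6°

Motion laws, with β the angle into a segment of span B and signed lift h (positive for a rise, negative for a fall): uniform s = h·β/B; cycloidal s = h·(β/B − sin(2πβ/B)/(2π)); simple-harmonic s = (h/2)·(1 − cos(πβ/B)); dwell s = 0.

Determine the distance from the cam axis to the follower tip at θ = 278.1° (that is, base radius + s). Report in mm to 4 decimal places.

seg 1 [0°–95.4°] dwell: s stays 0.0000
seg 2 [95.4°–282.4°] cycloidal, h=9: θ=278.1° here. β=182.7, B=187. 9·(0.9770 − sin(2π·0.9770)/(2π)) = 8.9993 → s = 8.9993
radial distance = base radius + s = 35 + 8.9993 = 43.9993

43.9993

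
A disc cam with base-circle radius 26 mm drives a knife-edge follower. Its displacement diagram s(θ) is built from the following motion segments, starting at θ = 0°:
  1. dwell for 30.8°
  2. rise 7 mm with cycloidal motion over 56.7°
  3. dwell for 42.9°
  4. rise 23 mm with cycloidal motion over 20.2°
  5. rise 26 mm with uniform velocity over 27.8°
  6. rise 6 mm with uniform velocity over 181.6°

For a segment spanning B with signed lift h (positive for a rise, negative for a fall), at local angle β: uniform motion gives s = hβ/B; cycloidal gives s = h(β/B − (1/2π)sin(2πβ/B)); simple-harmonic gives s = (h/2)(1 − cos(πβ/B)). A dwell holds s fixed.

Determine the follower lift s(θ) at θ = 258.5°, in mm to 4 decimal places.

seg 1 [0°–30.8°] dwell: s stays 0.0000
seg 2 [30.8°–87.5°] cycloidal, h=7: full span → s += 7 → s = 7.0000
seg 3 [87.5°–130.4°] dwell: s stays 7.0000
seg 4 [130.4°–150.6°] cycloidal, h=23: full span → s += 23 → s = 30.0000
seg 5 [150.6°–178.4°] uniform, h=26: full span → s += 26 → s = 56.0000
seg 6 [178.4°–360°] uniform, h=6: θ=258.5° here. β=80.1, B=181.6. 6·80.1/181.6 = 2.6465 → s = 58.6465

58.6465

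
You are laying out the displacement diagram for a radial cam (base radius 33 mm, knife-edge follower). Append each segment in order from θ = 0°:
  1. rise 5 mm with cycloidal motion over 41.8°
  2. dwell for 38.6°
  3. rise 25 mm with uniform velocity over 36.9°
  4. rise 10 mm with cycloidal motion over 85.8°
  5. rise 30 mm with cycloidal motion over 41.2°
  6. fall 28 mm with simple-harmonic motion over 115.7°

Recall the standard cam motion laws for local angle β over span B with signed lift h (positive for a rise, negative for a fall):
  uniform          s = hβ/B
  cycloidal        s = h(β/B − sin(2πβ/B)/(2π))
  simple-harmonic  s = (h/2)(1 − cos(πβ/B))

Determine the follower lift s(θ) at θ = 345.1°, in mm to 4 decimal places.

seg 1 [0°–41.8°] cycloidal, h=5: full span → s += 5 → s = 5.0000
seg 2 [41.8°–80.4°] dwell: s stays 5.0000
seg 3 [80.4°–117.3°] uniform, h=25: full span → s += 25 → s = 30.0000
seg 4 [117.3°–203.1°] cycloidal, h=10: full span → s += 10 → s = 40.0000
seg 5 [203.1°–244.3°] cycloidal, h=30: full span → s += 30 → s = 70.0000
seg 6 [244.3°–360°] simple-harmonic, h=-28: θ=345.1° here. β=100.8, B=115.7. -28/2·(1 − cos(π·0.8712)) = -26.8698 → s = 43.1302

43.1302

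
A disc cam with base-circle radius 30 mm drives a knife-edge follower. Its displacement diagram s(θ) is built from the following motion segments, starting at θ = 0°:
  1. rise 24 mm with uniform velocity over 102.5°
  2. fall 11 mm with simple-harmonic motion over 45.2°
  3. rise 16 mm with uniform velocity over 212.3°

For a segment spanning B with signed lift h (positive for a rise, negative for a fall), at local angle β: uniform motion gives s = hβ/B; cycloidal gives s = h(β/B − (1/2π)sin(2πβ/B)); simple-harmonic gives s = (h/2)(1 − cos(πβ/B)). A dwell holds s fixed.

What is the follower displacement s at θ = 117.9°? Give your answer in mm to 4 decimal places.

seg 1 [0°–102.5°] uniform, h=24: full span → s += 24 → s = 24.0000
seg 2 [102.5°–147.7°] simple-harmonic, h=-11: θ=117.9° here. β=15.4, B=45.2. -11/2·(1 − cos(π·0.3407)) = -2.8611 → s = 21.1389

21.1389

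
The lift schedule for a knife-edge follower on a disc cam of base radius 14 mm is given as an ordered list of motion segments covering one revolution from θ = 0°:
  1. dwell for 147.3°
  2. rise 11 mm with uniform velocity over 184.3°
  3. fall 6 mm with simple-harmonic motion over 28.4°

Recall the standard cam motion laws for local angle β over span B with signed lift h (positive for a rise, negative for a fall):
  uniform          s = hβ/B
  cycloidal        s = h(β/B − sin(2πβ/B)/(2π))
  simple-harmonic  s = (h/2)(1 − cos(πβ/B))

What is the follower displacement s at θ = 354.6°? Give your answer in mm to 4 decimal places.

seg 1 [0°–147.3°] dwell: s stays 0.0000
seg 2 [147.3°–331.6°] uniform, h=11: full span → s += 11 → s = 11.0000
seg 3 [331.6°–360°] simple-harmonic, h=-6: θ=354.6° here. β=23, B=28.4. -6/2·(1 − cos(π·0.8099)) = -5.4805 → s = 5.5195

5.5195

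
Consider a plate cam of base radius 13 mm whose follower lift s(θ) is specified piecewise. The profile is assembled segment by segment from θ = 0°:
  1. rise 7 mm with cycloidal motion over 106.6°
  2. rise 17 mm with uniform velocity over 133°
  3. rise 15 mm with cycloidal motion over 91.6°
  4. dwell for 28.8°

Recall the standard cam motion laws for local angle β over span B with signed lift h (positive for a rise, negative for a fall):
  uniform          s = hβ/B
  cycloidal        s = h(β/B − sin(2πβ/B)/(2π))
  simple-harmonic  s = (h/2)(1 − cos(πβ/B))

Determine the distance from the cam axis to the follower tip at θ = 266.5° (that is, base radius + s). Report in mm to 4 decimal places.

seg 1 [0°–106.6°] cycloidal, h=7: full span → s += 7 → s = 7.0000
seg 2 [106.6°–239.6°] uniform, h=17: full span → s += 17 → s = 24.0000
seg 3 [239.6°–331.2°] cycloidal, h=15: θ=266.5° here. β=26.9, B=91.6. 15·(0.2937 − sin(2π·0.2937)/(2π)) = 2.1070 → s = 26.1070
radial distance = base radius + s = 13 + 26.1070 = 39.1070

39.1070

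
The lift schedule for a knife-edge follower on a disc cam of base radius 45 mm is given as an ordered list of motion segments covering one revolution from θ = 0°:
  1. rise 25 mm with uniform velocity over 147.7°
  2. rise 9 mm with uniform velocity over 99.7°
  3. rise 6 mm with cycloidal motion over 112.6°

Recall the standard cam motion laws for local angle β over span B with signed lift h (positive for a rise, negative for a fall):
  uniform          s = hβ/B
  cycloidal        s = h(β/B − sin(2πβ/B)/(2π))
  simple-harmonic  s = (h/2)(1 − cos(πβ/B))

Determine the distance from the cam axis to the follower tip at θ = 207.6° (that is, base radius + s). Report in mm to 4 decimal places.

seg 1 [0°–147.7°] uniform, h=25: full span → s += 25 → s = 25.0000
seg 2 [147.7°–247.4°] uniform, h=9: θ=207.6° here. β=59.9, B=99.7. 9·59.9/99.7 = 5.4072 → s = 30.4072
radial distance = base radius + s = 45 + 30.4072 = 75.4072

75.4072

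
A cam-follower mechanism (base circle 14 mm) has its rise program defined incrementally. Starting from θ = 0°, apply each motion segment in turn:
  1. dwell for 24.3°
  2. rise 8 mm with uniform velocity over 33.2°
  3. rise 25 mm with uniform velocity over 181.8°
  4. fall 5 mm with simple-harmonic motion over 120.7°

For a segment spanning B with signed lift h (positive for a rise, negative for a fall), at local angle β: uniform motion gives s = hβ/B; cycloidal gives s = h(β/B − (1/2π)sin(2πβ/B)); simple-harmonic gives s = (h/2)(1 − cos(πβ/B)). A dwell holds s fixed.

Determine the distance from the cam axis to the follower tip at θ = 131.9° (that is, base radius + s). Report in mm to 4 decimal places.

seg 1 [0°–24.3°] dwell: s stays 0.0000
seg 2 [24.3°–57.5°] uniform, h=8: full span → s += 8 → s = 8.0000
seg 3 [57.5°–239.3°] uniform, h=25: θ=131.9° here. β=74.4, B=181.8. 25·74.4/181.8 = 10.2310 → s = 18.2310
radial distance = base radius + s = 14 + 18.2310 = 32.2310

32.2310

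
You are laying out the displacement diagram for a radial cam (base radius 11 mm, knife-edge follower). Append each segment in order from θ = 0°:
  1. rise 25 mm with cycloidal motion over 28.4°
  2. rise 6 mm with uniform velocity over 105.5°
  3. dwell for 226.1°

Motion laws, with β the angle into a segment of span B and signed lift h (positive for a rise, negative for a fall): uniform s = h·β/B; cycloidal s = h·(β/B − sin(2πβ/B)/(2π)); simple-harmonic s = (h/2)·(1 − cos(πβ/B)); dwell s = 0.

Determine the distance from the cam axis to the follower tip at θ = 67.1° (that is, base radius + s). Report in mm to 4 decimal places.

seg 1 [0°–28.4°] cycloidal, h=25: full span → s += 25 → s = 25.0000
seg 2 [28.4°–133.9°] uniform, h=6: θ=67.1° here. β=38.7, B=105.5. 6·38.7/105.5 = 2.2009 → s = 27.2009
radial distance = base radius + s = 11 + 27.2009 = 38.2009

38.2009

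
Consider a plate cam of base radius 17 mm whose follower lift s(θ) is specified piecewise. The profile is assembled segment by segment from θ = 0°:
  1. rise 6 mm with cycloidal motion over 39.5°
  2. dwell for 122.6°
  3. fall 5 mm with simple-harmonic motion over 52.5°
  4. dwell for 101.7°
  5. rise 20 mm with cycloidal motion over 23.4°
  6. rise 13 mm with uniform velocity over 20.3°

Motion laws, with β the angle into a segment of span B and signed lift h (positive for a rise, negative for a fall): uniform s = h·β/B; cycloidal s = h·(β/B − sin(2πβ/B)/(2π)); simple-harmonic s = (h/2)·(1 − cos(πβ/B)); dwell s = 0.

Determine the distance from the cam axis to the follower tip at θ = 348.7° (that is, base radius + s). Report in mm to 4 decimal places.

seg 1 [0°–39.5°] cycloidal, h=6: full span → s += 6 → s = 6.0000
seg 2 [39.5°–162.1°] dwell: s stays 6.0000
seg 3 [162.1°–214.6°] simple-harmonic, h=-5: full span → s += -5 → s = 1.0000
seg 4 [214.6°–316.3°] dwell: s stays 1.0000
seg 5 [316.3°–339.7°] cycloidal, h=20: full span → s += 20 → s = 21.0000
seg 6 [339.7°–360°] uniform, h=13: θ=348.7° here. β=9, B=20.3. 13·9/20.3 = 5.7635 → s = 26.7635
radial distance = base radius + s = 17 + 26.7635 = 43.7635

43.7635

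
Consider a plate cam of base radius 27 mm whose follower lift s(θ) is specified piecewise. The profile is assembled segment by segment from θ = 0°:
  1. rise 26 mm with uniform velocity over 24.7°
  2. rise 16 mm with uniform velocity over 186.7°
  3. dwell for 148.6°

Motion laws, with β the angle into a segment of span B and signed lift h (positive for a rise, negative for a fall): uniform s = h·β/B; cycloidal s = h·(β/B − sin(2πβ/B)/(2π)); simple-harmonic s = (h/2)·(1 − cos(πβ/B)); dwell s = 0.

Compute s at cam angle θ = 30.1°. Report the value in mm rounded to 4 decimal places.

seg 1 [0°–24.7°] uniform, h=26: full span → s += 26 → s = 26.0000
seg 2 [24.7°–211.4°] uniform, h=16: θ=30.1° here. β=5.4, B=186.7. 16·5.4/186.7 = 0.4628 → s = 26.4628

26.4628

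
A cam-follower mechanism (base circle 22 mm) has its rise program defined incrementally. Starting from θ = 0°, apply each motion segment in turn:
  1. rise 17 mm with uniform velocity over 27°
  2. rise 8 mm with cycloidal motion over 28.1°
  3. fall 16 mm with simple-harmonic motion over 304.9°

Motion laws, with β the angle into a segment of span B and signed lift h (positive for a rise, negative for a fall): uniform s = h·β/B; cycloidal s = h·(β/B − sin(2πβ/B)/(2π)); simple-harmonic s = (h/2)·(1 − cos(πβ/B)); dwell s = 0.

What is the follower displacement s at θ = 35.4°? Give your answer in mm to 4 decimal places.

seg 1 [0°–27°] uniform, h=17: full span → s += 17 → s = 17.0000
seg 2 [27°–55.1°] cycloidal, h=8: θ=35.4° here. β=8.4, B=28.1. 8·(0.2989 − sin(2π·0.2989)/(2π)) = 1.1779 → s = 18.1779

18.1779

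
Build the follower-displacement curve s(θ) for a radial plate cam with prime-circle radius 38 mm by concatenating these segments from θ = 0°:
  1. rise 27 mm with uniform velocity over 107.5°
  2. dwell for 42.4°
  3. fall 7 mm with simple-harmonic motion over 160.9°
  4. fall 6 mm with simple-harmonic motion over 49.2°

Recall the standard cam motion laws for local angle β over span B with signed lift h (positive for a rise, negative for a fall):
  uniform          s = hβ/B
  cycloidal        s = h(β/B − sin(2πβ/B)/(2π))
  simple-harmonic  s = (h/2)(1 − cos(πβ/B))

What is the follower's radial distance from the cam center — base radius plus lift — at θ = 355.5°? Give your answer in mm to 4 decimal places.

seg 1 [0°–107.5°] uniform, h=27: full span → s += 27 → s = 27.0000
seg 2 [107.5°–149.9°] dwell: s stays 27.0000
seg 3 [149.9°–310.8°] simple-harmonic, h=-7: full span → s += -7 → s = 20.0000
seg 4 [310.8°–360°] simple-harmonic, h=-6: θ=355.5° here. β=44.7, B=49.2. -6/2·(1 − cos(π·0.9085)) = -5.8770 → s = 14.1230
radial distance = base radius + s = 38 + 14.1230 = 52.1230

52.1230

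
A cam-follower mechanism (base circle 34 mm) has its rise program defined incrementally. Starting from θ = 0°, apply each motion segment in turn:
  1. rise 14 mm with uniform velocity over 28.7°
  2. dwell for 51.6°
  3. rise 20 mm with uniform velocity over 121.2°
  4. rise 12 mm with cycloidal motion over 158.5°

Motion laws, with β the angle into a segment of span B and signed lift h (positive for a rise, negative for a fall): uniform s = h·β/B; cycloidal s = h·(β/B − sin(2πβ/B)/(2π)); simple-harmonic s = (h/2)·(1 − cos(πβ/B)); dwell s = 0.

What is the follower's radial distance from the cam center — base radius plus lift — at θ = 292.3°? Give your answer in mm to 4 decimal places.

seg 1 [0°–28.7°] uniform, h=14: full span → s += 14 → s = 14.0000
seg 2 [28.7°–80.3°] dwell: s stays 14.0000
seg 3 [80.3°–201.5°] uniform, h=20: full span → s += 20 → s = 34.0000
seg 4 [201.5°–360°] cycloidal, h=12: θ=292.3° here. β=90.8, B=158.5. 12·(0.5729 − sin(2π·0.5729)/(2π)) = 7.7187 → s = 41.7187
radial distance = base radius + s = 34 + 41.7187 = 75.7187

75.7187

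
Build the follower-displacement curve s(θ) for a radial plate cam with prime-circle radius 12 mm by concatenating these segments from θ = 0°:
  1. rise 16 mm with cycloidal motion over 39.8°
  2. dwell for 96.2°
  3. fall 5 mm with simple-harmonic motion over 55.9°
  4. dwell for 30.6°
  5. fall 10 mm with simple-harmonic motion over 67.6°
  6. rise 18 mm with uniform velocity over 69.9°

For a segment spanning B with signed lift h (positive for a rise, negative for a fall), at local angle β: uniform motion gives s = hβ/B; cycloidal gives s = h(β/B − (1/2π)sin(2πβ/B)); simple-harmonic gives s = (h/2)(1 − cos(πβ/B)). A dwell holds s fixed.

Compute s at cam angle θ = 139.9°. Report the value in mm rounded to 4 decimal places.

seg 1 [0°–39.8°] cycloidal, h=16: full span → s += 16 → s = 16.0000
seg 2 [39.8°–136°] dwell: s stays 16.0000
seg 3 [136°–191.9°] simple-harmonic, h=-5: θ=139.9° here. β=3.9, B=55.9. -5/2·(1 − cos(π·0.0698)) = -0.0598 → s = 15.9402

15.9402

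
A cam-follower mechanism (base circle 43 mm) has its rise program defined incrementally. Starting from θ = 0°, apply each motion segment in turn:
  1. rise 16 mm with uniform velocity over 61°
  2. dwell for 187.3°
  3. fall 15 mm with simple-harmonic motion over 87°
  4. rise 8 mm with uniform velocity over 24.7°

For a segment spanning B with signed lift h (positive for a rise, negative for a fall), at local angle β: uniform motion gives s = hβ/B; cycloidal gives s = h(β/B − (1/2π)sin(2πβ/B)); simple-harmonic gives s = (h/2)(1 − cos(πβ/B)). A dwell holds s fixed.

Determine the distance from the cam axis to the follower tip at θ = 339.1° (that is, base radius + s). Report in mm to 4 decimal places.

seg 1 [0°–61°] uniform, h=16: full span → s += 16 → s = 16.0000
seg 2 [61°–248.3°] dwell: s stays 16.0000
seg 3 [248.3°–335.3°] simple-harmonic, h=-15: full span → s += -15 → s = 1.0000
seg 4 [335.3°–360°] uniform, h=8: θ=339.1° here. β=3.8, B=24.7. 8·3.8/24.7 = 1.2308 → s = 2.2308
radial distance = base radius + s = 43 + 2.2308 = 45.2308

45.2308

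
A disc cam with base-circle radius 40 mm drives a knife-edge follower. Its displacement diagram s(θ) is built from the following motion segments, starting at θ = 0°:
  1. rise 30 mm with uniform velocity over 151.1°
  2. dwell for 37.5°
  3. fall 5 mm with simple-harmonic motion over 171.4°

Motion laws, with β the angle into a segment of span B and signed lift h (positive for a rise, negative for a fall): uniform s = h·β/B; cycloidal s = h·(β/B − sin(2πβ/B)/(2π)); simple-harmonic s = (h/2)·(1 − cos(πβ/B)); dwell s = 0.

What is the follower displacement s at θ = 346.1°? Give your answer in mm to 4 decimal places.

seg 1 [0°–151.1°] uniform, h=30: full span → s += 30 → s = 30.0000
seg 2 [151.1°–188.6°] dwell: s stays 30.0000
seg 3 [188.6°–360°] simple-harmonic, h=-5: θ=346.1° here. β=157.5, B=171.4. -5/2·(1 − cos(π·0.9189)) = -4.9193 → s = 25.0807

25.0807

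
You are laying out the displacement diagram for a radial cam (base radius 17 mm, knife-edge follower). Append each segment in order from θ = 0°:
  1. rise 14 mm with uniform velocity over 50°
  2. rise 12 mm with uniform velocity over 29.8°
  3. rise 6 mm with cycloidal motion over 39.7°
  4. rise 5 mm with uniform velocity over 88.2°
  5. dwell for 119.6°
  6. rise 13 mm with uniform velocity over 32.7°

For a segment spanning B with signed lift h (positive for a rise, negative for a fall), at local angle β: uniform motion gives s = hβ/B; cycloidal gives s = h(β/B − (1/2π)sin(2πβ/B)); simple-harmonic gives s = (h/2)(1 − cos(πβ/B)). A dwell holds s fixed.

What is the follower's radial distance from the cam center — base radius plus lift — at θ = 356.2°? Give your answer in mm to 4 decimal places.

seg 1 [0°–50°] uniform, h=14: full span → s += 14 → s = 14.0000
seg 2 [50°–79.8°] uniform, h=12: full span → s += 12 → s = 26.0000
seg 3 [79.8°–119.5°] cycloidal, h=6: full span → s += 6 → s = 32.0000
seg 4 [119.5°–207.7°] uniform, h=5: full span → s += 5 → s = 37.0000
seg 5 [207.7°–327.3°] dwell: s stays 37.0000
seg 6 [327.3°–360°] uniform, h=13: θ=356.2° here. β=28.9, B=32.7. 13·28.9/32.7 = 11.4893 → s = 48.4893
radial distance = base radius + s = 17 + 48.4893 = 65.4893

65.4893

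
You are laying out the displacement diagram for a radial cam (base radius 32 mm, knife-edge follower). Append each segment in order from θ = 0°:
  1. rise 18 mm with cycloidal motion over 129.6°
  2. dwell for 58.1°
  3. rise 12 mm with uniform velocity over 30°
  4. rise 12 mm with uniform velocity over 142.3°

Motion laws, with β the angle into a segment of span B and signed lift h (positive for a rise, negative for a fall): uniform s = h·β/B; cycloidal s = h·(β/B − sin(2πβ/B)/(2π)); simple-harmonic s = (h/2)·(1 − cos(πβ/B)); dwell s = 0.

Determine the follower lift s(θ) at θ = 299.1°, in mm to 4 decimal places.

seg 1 [0°–129.6°] cycloidal, h=18: full span → s += 18 → s = 18.0000
seg 2 [129.6°–187.7°] dwell: s stays 18.0000
seg 3 [187.7°–217.7°] uniform, h=12: full span → s += 12 → s = 30.0000
seg 4 [217.7°–360°] uniform, h=12: θ=299.1° here. β=81.4, B=142.3. 12·81.4/142.3 = 6.8644 → s = 36.8644

36.8644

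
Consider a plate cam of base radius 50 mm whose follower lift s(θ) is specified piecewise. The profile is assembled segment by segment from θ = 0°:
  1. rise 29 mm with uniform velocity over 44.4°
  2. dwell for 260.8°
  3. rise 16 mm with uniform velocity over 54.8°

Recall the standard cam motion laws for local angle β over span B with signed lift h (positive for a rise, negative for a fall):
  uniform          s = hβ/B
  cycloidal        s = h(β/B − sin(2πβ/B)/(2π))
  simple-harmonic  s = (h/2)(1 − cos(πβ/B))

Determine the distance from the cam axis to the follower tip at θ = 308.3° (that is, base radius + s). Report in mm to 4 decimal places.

seg 1 [0°–44.4°] uniform, h=29: full span → s += 29 → s = 29.0000
seg 2 [44.4°–305.2°] dwell: s stays 29.0000
seg 3 [305.2°–360°] uniform, h=16: θ=308.3° here. β=3.1, B=54.8. 16·3.1/54.8 = 0.9051 → s = 29.9051
radial distance = base radius + s = 50 + 29.9051 = 79.9051

79.9051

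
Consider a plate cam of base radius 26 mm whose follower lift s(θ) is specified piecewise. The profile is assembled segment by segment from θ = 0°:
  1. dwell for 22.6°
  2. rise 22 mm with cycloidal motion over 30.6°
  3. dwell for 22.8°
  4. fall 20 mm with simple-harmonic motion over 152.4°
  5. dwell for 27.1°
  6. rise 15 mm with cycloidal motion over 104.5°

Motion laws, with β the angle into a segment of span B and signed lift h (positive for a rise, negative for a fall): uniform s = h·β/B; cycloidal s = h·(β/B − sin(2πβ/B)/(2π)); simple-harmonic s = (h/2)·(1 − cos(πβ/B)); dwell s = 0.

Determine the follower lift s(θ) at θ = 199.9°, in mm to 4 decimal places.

seg 1 [0°–22.6°] dwell: s stays 0.0000
seg 2 [22.6°–53.2°] cycloidal, h=22: full span → s += 22 → s = 22.0000
seg 3 [53.2°–76°] dwell: s stays 22.0000
seg 4 [76°–228.4°] simple-harmonic, h=-20: θ=199.9° here. β=123.9, B=152.4. -20/2·(1 − cos(π·0.8130)) = -18.3233 → s = 3.6767

3.6767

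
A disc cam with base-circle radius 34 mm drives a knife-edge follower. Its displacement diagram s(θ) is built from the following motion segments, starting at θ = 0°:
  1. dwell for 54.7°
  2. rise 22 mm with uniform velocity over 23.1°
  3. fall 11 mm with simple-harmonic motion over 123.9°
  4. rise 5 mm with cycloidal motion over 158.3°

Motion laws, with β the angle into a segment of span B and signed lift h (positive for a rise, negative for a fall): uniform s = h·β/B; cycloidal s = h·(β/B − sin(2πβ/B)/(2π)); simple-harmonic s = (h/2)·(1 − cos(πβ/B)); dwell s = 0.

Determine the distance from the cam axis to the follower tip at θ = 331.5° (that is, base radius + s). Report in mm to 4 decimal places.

seg 1 [0°–54.7°] dwell: s stays 0.0000
seg 2 [54.7°–77.8°] uniform, h=22: full span → s += 22 → s = 22.0000
seg 3 [77.8°–201.7°] simple-harmonic, h=-11: full span → s += -11 → s = 11.0000
seg 4 [201.7°–360°] cycloidal, h=5: θ=331.5° here. β=129.8, B=158.3. 5·(0.8200 − sin(2π·0.8200)/(2π)) = 4.8199 → s = 15.8199
radial distance = base radius + s = 34 + 15.8199 = 49.8199

49.8199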